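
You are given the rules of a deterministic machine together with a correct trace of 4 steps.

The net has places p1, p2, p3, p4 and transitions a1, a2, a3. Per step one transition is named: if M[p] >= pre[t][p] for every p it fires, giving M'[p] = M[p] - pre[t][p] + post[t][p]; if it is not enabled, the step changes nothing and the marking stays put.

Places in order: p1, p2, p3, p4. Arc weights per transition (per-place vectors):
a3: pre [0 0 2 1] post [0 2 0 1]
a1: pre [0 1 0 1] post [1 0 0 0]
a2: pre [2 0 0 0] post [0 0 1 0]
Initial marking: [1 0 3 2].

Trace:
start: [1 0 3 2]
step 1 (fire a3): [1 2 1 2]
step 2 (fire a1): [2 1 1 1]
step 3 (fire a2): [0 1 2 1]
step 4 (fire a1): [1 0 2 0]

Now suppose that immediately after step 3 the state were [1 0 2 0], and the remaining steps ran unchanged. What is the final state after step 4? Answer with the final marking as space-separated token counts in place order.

1 0 2 0

state after step 3 := [1 0 2 0]
step 4 (fire a1): [1 0 2 0]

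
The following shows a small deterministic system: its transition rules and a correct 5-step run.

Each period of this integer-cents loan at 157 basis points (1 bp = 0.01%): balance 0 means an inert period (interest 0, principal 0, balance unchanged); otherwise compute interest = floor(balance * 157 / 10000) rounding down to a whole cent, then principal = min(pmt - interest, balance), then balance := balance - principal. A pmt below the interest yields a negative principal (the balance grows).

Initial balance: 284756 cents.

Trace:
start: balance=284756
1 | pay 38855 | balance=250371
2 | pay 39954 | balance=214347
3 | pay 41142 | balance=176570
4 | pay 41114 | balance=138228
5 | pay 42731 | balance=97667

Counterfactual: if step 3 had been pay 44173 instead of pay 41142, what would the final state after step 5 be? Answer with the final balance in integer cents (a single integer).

94539

(re-executing from step 3 with the substitution; state before step 3: balance=214347)
3 | pay 44173 | balance=173539
4 | pay 41114 | balance=135149
5 | pay 42731 | balance=94539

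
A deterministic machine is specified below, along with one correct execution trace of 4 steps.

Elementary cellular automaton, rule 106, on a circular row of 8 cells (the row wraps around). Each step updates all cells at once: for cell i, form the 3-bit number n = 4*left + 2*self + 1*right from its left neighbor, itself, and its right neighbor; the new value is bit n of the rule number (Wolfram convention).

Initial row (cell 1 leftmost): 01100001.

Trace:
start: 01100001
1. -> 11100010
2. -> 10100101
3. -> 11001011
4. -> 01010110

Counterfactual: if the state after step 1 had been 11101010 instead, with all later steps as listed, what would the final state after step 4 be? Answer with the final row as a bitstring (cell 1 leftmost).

state after step 1 := 11101010
2. -> 10110101
3. -> 11111011
4. -> 00001110

00001110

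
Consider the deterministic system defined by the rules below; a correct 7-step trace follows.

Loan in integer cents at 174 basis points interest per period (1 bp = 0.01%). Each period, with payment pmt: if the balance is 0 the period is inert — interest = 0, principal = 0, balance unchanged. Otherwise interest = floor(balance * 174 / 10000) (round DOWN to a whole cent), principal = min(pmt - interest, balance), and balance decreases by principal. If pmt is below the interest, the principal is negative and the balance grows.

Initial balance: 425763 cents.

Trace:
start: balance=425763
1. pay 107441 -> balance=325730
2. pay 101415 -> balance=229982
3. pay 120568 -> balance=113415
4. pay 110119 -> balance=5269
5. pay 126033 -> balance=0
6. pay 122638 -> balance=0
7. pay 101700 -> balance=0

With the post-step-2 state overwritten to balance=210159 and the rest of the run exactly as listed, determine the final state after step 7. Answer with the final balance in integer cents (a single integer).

0

state after step 2 := balance=210159
3. pay 120568 -> balance=93247
4. pay 110119 -> balance=0
5. pay 126033 -> balance=0
6. pay 122638 -> balance=0
7. pay 101700 -> balance=0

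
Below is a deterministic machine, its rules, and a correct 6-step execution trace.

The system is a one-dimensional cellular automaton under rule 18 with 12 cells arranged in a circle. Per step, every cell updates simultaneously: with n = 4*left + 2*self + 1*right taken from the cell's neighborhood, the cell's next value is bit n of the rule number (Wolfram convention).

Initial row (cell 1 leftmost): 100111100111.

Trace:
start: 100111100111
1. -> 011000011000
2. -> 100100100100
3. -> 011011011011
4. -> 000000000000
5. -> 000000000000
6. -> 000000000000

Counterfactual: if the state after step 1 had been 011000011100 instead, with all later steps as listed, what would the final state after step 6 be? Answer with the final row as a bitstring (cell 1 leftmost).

101000001010

state after step 1 := 011000011100
2. -> 100100100010
3. -> 011011010100
4. -> 100000000010
5. -> 010000000100
6. -> 101000001010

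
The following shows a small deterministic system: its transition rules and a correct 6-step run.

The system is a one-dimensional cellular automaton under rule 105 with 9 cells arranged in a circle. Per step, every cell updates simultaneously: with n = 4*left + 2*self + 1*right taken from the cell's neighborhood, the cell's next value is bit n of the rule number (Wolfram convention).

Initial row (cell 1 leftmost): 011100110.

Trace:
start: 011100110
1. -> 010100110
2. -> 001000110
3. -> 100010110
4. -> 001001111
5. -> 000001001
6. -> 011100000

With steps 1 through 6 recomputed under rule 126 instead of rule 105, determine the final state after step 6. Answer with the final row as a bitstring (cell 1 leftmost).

(re-executing steps 1..6 under rule 126; state before step 1: 011100110)
1. -> 110111111
2. -> 011100000
3. -> 110110000
4. -> 111111001
5. -> 000001111
6. -> 100011001

100011001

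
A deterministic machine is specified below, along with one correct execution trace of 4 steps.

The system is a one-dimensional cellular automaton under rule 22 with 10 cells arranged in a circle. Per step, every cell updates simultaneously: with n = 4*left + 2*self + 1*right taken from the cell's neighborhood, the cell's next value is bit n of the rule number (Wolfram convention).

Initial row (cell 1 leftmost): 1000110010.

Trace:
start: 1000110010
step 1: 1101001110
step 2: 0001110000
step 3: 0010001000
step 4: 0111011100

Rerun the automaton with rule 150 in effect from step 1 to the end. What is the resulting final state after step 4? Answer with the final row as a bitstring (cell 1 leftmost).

(re-executing steps 1..4 under rule 150; state before step 1: 1000110010)
step 1: 1101001110
step 2: 0001110100
step 3: 0010100110
step 4: 0110111001

0110111001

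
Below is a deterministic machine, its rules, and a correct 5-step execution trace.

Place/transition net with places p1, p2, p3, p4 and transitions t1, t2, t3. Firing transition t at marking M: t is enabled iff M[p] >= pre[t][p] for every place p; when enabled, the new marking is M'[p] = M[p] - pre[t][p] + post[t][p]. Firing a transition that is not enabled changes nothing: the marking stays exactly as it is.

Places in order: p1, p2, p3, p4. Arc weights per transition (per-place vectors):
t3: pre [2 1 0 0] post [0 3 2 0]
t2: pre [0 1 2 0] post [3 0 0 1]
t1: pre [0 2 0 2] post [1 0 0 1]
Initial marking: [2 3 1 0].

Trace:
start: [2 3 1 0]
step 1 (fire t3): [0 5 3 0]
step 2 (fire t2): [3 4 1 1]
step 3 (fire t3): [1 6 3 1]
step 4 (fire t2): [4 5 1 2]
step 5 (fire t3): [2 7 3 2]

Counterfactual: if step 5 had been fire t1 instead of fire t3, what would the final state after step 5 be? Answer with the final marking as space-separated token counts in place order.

5 3 1 1

(re-executing from step 5 with the substitution; state before step 5: [4 5 1 2])
step 5 (fire t1): [5 3 1 1]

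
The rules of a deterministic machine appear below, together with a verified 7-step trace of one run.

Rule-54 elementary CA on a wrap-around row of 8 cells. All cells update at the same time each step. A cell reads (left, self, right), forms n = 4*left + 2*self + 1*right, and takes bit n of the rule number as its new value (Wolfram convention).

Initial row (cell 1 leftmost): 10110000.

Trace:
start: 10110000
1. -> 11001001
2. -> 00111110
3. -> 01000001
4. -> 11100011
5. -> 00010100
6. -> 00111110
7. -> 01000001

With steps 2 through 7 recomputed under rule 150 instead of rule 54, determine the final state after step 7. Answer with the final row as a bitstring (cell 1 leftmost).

(re-executing steps 2..7 under rule 150; state before step 2: 11001001)
2. -> 10111110
3. -> 10011100
4. -> 11101011
5. -> 11001001
6. -> 10111110
7. -> 10011100

10011100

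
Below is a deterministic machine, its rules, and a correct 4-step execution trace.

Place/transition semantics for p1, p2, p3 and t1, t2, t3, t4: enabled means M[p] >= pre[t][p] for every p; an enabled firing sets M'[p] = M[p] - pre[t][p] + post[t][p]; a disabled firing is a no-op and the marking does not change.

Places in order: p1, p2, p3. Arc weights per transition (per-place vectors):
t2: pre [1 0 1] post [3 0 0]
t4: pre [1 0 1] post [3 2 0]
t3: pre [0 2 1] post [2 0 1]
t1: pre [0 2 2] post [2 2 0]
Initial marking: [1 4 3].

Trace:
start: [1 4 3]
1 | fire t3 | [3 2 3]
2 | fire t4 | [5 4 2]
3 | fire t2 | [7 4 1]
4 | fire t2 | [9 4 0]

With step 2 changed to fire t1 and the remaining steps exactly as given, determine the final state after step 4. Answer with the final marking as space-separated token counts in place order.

7 2 0

(re-executing from step 2 with the substitution; state before step 2: [3 2 3])
2 | fire t1 | [5 2 1]
3 | fire t2 | [7 2 0]
4 | fire t2 | [7 2 0]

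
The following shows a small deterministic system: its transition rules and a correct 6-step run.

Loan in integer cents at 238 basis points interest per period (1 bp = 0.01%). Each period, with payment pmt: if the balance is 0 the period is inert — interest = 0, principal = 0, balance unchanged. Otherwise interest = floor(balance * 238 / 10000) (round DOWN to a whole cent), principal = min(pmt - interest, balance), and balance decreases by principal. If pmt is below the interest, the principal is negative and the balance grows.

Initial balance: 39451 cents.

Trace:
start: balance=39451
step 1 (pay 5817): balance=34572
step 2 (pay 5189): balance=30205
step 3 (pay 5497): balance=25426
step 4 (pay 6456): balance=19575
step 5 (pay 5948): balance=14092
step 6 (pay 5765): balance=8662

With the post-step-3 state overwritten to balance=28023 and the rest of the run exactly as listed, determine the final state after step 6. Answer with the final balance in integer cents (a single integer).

11449

state after step 3 := balance=28023
step 4 (pay 6456): balance=22233
step 5 (pay 5948): balance=16814
step 6 (pay 5765): balance=11449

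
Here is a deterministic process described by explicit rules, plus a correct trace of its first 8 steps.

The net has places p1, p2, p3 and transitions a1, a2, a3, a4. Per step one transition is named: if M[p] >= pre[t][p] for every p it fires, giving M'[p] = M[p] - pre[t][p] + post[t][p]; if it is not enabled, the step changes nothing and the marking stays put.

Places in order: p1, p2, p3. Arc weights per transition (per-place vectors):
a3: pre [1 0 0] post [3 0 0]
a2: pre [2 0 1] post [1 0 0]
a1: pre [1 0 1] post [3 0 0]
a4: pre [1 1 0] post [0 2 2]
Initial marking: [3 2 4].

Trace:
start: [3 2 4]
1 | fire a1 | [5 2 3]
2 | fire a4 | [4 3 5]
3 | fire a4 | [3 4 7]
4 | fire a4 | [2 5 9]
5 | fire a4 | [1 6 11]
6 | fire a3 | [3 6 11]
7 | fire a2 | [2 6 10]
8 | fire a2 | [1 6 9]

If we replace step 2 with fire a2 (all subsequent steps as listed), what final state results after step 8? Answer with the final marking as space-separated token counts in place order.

1 5 6

(re-executing from step 2 with the substitution; state before step 2: [5 2 3])
2 | fire a2 | [4 2 2]
3 | fire a4 | [3 3 4]
4 | fire a4 | [2 4 6]
5 | fire a4 | [1 5 8]
6 | fire a3 | [3 5 8]
7 | fire a2 | [2 5 7]
8 | fire a2 | [1 5 6]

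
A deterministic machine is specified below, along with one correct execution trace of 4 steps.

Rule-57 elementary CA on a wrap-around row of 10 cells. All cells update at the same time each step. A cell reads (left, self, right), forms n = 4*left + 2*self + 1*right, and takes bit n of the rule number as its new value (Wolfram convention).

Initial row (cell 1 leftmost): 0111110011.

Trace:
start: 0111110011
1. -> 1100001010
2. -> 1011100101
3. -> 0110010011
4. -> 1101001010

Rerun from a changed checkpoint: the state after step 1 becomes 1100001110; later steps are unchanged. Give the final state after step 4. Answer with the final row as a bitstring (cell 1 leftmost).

state after step 1 := 1100001110
2. -> 1011101001
3. -> 0110010101
4. -> 1101001010

1101001010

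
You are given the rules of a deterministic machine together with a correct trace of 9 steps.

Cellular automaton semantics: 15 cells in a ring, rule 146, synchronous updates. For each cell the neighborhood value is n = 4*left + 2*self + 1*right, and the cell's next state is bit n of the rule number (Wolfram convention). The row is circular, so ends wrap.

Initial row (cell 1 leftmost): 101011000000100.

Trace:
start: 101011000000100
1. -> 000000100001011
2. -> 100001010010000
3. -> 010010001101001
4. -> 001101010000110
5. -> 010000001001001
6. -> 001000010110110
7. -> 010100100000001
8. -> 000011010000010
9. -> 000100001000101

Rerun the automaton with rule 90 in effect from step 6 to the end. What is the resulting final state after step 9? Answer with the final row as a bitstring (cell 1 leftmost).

(re-executing steps 6..9 under rule 90; state before step 6: 010000001001001)
6. -> 001000010110110
7. -> 010100100110111
8. -> 000011011110101
9. -> 100111010010000

100111010010000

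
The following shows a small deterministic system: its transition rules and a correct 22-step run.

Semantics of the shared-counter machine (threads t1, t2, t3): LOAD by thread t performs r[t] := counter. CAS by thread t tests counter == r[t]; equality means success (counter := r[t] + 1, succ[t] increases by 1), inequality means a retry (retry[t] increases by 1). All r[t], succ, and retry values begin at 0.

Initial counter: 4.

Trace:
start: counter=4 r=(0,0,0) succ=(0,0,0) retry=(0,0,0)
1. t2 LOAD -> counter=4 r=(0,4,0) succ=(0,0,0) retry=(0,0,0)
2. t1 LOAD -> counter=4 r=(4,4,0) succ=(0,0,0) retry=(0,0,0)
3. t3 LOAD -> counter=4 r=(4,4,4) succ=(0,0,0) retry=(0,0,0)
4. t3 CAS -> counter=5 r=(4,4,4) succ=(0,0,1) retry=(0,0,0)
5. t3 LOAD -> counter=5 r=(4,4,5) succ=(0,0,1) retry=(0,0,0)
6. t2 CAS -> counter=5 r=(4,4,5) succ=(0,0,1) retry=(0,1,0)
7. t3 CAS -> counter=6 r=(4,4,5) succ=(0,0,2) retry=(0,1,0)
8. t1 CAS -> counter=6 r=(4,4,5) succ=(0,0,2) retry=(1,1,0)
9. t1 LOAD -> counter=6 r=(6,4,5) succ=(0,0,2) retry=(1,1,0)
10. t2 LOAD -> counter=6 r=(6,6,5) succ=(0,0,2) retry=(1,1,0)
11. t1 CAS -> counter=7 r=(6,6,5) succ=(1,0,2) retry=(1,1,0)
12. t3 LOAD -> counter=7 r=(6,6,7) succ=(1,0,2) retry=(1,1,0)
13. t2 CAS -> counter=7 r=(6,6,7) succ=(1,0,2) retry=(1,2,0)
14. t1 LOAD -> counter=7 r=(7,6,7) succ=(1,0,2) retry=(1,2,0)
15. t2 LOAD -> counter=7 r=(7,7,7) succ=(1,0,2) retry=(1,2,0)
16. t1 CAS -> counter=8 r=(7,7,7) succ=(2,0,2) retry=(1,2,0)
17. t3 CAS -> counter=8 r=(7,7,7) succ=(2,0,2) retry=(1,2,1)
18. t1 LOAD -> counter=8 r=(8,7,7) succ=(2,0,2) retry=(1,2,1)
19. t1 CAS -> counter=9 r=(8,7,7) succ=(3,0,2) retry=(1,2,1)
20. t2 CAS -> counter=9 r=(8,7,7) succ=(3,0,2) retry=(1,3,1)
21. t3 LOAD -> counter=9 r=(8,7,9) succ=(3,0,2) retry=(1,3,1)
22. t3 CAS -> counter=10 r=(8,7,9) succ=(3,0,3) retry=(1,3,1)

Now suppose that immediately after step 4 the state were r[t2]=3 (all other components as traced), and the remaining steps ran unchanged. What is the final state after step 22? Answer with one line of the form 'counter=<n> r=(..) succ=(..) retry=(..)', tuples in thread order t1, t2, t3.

state after step 4 := counter=5 r=(4,3,4) succ=(0,0,1) retry=(0,0,0)
5. t3 LOAD -> counter=5 r=(4,3,5) succ=(0,0,1) retry=(0,0,0)
6. t2 CAS -> counter=5 r=(4,3,5) succ=(0,0,1) retry=(0,1,0)
7. t3 CAS -> counter=6 r=(4,3,5) succ=(0,0,2) retry=(0,1,0)
8. t1 CAS -> counter=6 r=(4,3,5) succ=(0,0,2) retry=(1,1,0)
9. t1 LOAD -> counter=6 r=(6,3,5) succ=(0,0,2) retry=(1,1,0)
10. t2 LOAD -> counter=6 r=(6,6,5) succ=(0,0,2) retry=(1,1,0)
11. t1 CAS -> counter=7 r=(6,6,5) succ=(1,0,2) retry=(1,1,0)
12. t3 LOAD -> counter=7 r=(6,6,7) succ=(1,0,2) retry=(1,1,0)
13. t2 CAS -> counter=7 r=(6,6,7) succ=(1,0,2) retry=(1,2,0)
14. t1 LOAD -> counter=7 r=(7,6,7) succ=(1,0,2) retry=(1,2,0)
15. t2 LOAD -> counter=7 r=(7,7,7) succ=(1,0,2) retry=(1,2,0)
16. t1 CAS -> counter=8 r=(7,7,7) succ=(2,0,2) retry=(1,2,0)
17. t3 CAS -> counter=8 r=(7,7,7) succ=(2,0,2) retry=(1,2,1)
18. t1 LOAD -> counter=8 r=(8,7,7) succ=(2,0,2) retry=(1,2,1)
19. t1 CAS -> counter=9 r=(8,7,7) succ=(3,0,2) retry=(1,2,1)
20. t2 CAS -> counter=9 r=(8,7,7) succ=(3,0,2) retry=(1,3,1)
21. t3 LOAD -> counter=9 r=(8,7,9) succ=(3,0,2) retry=(1,3,1)
22. t3 CAS -> counter=10 r=(8,7,9) succ=(3,0,3) retry=(1,3,1)

counter=10 r=(8,7,9) succ=(3,0,3) retry=(1,3,1)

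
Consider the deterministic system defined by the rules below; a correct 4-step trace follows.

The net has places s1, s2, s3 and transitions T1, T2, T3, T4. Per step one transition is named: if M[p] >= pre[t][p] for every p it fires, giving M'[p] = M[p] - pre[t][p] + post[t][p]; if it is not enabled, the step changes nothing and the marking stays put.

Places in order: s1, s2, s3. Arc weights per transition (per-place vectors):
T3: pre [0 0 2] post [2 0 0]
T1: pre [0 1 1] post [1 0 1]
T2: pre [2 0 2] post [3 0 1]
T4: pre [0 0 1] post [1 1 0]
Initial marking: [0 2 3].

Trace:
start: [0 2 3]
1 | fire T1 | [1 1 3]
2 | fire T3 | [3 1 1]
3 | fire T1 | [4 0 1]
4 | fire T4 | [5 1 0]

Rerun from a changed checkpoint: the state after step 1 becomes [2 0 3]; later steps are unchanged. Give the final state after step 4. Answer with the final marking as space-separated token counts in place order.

state after step 1 := [2 0 3]
2 | fire T3 | [4 0 1]
3 | fire T1 | [4 0 1]
4 | fire T4 | [5 1 0]

5 1 0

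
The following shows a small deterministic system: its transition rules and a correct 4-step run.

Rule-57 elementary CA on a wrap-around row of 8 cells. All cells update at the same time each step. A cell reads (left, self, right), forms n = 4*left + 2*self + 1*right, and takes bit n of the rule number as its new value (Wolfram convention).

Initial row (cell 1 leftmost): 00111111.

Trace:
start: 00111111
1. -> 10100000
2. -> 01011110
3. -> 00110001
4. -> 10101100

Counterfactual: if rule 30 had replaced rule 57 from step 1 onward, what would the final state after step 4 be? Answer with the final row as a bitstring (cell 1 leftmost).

01000010

(re-executing steps 1..4 under rule 30; state before step 1: 00111111)
1. -> 11100000
2. -> 10010001
3. -> 01111011
4. -> 01000010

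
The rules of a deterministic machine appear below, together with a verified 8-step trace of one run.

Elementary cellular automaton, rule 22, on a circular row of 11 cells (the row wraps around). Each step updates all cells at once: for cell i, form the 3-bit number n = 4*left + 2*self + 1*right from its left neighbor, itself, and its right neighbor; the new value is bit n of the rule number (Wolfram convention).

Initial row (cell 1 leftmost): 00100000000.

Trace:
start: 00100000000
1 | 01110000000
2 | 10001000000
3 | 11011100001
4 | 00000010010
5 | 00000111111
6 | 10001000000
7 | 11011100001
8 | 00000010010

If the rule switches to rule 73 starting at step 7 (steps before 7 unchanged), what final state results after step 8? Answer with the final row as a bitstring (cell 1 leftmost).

10001010010

(re-executing steps 7..8 under rule 73; state before step 7: 10001000000)
7 | 00100011110
8 | 10001010010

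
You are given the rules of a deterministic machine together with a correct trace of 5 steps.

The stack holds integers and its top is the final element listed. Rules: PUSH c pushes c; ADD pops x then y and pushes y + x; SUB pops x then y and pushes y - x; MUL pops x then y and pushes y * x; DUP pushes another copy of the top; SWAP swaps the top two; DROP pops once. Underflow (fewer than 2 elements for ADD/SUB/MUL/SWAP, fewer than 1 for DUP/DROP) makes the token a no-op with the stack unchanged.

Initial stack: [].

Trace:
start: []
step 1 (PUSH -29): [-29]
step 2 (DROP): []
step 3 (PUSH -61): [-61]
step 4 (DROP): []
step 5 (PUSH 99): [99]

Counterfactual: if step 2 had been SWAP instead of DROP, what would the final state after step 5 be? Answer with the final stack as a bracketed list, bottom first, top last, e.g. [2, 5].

[-29, 99]

(re-executing from step 2 with the substitution; state before step 2: [-29])
step 2 (SWAP): [-29]
step 3 (PUSH -61): [-29, -61]
step 4 (DROP): [-29]
step 5 (PUSH 99): [-29, 99]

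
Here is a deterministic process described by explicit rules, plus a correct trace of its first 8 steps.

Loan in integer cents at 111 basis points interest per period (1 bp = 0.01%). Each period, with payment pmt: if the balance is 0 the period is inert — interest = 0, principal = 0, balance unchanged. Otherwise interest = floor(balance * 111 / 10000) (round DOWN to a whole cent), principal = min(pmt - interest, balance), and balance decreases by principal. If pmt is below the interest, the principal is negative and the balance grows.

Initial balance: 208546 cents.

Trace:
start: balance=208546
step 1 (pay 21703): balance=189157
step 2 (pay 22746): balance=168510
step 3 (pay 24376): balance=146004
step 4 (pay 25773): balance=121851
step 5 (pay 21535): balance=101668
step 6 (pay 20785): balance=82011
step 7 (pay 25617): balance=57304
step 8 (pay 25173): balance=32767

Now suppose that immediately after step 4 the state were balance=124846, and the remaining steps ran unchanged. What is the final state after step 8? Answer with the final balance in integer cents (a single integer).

35897

state after step 4 := balance=124846
step 5 (pay 21535): balance=104696
step 6 (pay 20785): balance=85073
step 7 (pay 25617): balance=60400
step 8 (pay 25173): balance=35897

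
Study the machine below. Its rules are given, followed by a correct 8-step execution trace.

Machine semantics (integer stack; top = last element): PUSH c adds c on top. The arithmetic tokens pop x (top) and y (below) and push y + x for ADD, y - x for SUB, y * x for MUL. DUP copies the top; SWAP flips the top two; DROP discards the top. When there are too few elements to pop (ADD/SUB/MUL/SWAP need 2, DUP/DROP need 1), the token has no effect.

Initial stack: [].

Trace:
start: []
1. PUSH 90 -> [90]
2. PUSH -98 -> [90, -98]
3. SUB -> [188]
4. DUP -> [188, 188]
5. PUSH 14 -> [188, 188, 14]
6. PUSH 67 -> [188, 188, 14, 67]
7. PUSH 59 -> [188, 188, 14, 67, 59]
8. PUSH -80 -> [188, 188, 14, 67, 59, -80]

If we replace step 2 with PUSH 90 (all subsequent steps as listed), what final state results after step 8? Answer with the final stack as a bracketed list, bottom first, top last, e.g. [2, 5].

[0, 0, 14, 67, 59, -80]

(re-executing from step 2 with the substitution; state before step 2: [90])
2. PUSH 90 -> [90, 90]
3. SUB -> [0]
4. DUP -> [0, 0]
5. PUSH 14 -> [0, 0, 14]
6. PUSH 67 -> [0, 0, 14, 67]
7. PUSH 59 -> [0, 0, 14, 67, 59]
8. PUSH -80 -> [0, 0, 14, 67, 59, -80]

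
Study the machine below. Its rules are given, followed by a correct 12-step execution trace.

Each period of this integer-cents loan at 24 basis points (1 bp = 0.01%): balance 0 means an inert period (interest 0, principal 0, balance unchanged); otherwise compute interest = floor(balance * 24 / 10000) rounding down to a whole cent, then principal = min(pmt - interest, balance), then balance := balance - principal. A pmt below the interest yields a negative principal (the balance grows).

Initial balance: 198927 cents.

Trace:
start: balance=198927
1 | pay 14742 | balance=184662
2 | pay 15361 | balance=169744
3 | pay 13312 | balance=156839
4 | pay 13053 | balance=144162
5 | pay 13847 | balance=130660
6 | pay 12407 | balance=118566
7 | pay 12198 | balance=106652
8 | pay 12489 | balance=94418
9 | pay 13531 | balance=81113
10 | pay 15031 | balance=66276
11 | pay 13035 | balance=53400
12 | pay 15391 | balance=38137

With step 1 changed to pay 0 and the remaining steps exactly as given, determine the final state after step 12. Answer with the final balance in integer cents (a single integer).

(re-executing from step 1 with the substitution; state before step 1: balance=198927)
1 | pay 0 | balance=199404
2 | pay 15361 | balance=184521
3 | pay 13312 | balance=171651
4 | pay 13053 | balance=159009
5 | pay 13847 | balance=145543
6 | pay 12407 | balance=133485
7 | pay 12198 | balance=121607
8 | pay 12489 | balance=109409
9 | pay 13531 | balance=96140
10 | pay 15031 | balance=81339
11 | pay 13035 | balance=68499
12 | pay 15391 | balance=53272

53272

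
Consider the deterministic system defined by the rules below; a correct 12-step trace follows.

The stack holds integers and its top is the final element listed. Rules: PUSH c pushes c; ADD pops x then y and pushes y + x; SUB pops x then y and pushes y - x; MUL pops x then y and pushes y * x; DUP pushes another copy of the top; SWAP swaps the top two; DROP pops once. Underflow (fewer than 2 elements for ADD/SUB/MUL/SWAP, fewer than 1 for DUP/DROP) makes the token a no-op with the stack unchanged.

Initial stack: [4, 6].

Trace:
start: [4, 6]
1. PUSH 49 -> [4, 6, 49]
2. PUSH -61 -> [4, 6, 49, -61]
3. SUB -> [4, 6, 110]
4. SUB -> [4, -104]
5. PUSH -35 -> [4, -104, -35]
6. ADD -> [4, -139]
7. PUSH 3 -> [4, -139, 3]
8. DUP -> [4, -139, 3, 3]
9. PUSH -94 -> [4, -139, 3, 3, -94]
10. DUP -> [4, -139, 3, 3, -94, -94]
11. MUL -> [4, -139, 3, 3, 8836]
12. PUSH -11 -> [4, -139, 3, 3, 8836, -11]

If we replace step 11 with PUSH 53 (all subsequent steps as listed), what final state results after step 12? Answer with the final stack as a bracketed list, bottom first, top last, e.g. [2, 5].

[4, -139, 3, 3, -94, -94, 53, -11]

(re-executing from step 11 with the substitution; state before step 11: [4, -139, 3, 3, -94, -94])
11. PUSH 53 -> [4, -139, 3, 3, -94, -94, 53]
12. PUSH -11 -> [4, -139, 3, 3, -94, -94, 53, -11]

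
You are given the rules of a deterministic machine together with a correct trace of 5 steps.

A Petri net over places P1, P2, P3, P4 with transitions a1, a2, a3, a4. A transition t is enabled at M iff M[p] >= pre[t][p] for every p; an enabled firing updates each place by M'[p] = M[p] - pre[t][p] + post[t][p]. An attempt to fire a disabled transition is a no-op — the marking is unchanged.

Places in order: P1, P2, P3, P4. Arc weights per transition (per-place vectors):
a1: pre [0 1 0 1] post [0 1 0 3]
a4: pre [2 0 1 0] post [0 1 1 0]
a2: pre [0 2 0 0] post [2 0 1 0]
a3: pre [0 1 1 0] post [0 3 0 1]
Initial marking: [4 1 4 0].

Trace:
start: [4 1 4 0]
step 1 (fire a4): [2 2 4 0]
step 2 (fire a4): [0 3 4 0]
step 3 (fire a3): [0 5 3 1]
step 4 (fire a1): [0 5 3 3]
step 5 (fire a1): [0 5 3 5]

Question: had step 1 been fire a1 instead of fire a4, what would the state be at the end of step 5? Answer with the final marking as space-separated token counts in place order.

2 4 3 5

(re-executing from step 1 with the substitution; state before step 1: [4 1 4 0])
step 1 (fire a1): [4 1 4 0]
step 2 (fire a4): [2 2 4 0]
step 3 (fire a3): [2 4 3 1]
step 4 (fire a1): [2 4 3 3]
step 5 (fire a1): [2 4 3 5]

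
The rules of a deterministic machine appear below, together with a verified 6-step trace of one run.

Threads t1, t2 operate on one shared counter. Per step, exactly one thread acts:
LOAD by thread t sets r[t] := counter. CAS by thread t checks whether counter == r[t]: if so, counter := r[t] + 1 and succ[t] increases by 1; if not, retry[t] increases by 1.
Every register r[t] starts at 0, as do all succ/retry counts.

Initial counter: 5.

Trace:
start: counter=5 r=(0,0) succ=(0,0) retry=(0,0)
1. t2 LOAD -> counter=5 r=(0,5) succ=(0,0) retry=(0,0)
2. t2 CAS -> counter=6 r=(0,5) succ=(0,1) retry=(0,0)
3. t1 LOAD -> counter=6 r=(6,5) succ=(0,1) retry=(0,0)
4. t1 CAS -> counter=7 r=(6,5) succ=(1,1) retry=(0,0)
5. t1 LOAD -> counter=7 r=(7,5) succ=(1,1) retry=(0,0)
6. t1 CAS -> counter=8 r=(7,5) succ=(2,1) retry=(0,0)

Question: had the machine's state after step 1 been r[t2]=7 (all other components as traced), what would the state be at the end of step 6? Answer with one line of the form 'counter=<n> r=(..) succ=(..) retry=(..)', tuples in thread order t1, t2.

counter=7 r=(6,7) succ=(2,0) retry=(0,1)

state after step 1 := counter=5 r=(0,7) succ=(0,0) retry=(0,0)
2. t2 CAS -> counter=5 r=(0,7) succ=(0,0) retry=(0,1)
3. t1 LOAD -> counter=5 r=(5,7) succ=(0,0) retry=(0,1)
4. t1 CAS -> counter=6 r=(5,7) succ=(1,0) retry=(0,1)
5. t1 LOAD -> counter=6 r=(6,7) succ=(1,0) retry=(0,1)
6. t1 CAS -> counter=7 r=(6,7) succ=(2,0) retry=(0,1)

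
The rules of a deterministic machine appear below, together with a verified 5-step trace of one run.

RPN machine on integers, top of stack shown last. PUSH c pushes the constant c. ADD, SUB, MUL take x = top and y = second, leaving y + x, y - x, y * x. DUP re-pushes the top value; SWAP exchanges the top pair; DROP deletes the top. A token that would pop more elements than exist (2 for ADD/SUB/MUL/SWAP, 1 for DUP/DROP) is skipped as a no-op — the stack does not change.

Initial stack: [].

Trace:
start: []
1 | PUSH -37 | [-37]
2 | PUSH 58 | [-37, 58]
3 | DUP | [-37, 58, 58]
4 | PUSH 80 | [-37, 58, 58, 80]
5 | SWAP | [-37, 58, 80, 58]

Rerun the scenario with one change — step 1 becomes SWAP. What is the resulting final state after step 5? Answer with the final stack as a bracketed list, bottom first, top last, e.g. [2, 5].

[58, 80, 58]

(re-executing from step 1 with the substitution; state before step 1: [])
1 | SWAP | []
2 | PUSH 58 | [58]
3 | DUP | [58, 58]
4 | PUSH 80 | [58, 58, 80]
5 | SWAP | [58, 80, 58]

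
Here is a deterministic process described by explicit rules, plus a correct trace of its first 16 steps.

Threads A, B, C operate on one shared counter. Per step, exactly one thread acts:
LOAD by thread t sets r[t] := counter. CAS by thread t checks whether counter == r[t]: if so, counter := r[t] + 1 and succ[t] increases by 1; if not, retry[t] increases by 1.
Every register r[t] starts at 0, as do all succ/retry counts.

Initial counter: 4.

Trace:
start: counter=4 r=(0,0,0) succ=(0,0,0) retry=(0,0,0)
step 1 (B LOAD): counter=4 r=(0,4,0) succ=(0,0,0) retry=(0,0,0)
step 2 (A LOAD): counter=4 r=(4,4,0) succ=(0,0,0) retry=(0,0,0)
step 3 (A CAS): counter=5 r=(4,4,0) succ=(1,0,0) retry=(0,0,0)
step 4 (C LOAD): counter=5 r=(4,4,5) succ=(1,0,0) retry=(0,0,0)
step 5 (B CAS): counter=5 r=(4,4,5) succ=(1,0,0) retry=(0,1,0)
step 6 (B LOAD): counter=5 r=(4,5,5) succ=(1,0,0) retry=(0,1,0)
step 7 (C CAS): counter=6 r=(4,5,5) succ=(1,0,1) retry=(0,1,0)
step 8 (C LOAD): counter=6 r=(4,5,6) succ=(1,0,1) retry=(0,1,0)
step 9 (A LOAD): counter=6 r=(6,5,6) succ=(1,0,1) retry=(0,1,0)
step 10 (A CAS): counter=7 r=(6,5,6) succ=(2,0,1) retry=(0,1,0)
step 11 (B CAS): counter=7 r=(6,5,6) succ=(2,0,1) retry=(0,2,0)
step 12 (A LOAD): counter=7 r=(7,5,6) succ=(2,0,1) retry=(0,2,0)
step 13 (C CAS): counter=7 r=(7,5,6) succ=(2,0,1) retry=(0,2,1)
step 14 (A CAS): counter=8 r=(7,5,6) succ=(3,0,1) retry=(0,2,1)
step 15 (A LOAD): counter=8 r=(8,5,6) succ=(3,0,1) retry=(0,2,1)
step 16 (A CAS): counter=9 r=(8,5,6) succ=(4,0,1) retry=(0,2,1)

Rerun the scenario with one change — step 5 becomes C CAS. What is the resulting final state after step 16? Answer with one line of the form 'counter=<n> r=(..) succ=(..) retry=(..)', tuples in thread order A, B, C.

counter=9 r=(8,6,6) succ=(4,0,1) retry=(0,1,2)

(re-executing from step 5 with the substitution; state before step 5: counter=5 r=(4,4,5) succ=(1,0,0) retry=(0,0,0))
step 5 (C CAS): counter=6 r=(4,4,5) succ=(1,0,1) retry=(0,0,0)
step 6 (B LOAD): counter=6 r=(4,6,5) succ=(1,0,1) retry=(0,0,0)
step 7 (C CAS): counter=6 r=(4,6,5) succ=(1,0,1) retry=(0,0,1)
step 8 (C LOAD): counter=6 r=(4,6,6) succ=(1,0,1) retry=(0,0,1)
step 9 (A LOAD): counter=6 r=(6,6,6) succ=(1,0,1) retry=(0,0,1)
step 10 (A CAS): counter=7 r=(6,6,6) succ=(2,0,1) retry=(0,0,1)
step 11 (B CAS): counter=7 r=(6,6,6) succ=(2,0,1) retry=(0,1,1)
step 12 (A LOAD): counter=7 r=(7,6,6) succ=(2,0,1) retry=(0,1,1)
step 13 (C CAS): counter=7 r=(7,6,6) succ=(2,0,1) retry=(0,1,2)
step 14 (A CAS): counter=8 r=(7,6,6) succ=(3,0,1) retry=(0,1,2)
step 15 (A LOAD): counter=8 r=(8,6,6) succ=(3,0,1) retry=(0,1,2)
step 16 (A CAS): counter=9 r=(8,6,6) succ=(4,0,1) retry=(0,1,2)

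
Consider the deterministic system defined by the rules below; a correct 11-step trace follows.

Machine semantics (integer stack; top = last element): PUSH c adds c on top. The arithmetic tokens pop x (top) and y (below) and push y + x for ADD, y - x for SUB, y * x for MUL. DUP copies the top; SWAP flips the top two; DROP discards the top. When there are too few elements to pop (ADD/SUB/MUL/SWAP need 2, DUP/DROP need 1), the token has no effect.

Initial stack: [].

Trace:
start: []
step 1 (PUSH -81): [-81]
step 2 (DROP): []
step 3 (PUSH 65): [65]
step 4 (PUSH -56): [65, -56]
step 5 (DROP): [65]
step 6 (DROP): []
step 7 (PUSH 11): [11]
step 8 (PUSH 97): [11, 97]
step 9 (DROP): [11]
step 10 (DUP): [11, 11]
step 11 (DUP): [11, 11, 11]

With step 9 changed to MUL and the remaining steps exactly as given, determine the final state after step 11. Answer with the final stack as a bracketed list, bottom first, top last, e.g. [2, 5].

(re-executing from step 9 with the substitution; state before step 9: [11, 97])
step 9 (MUL): [1067]
step 10 (DUP): [1067, 1067]
step 11 (DUP): [1067, 1067, 1067]

[1067, 1067, 1067]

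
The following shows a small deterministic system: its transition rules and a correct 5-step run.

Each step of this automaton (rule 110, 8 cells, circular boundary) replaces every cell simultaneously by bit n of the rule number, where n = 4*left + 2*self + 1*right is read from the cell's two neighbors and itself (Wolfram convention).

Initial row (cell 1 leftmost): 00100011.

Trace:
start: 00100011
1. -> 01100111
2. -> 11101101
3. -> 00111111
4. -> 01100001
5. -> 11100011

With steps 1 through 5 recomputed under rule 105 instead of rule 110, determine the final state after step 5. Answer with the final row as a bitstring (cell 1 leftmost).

00001011

(re-executing steps 1..5 under rule 105; state before step 1: 00100011)
1. -> 00001011
2. -> 01100111
3. -> 11100101
4. -> 00100011
5. -> 00001011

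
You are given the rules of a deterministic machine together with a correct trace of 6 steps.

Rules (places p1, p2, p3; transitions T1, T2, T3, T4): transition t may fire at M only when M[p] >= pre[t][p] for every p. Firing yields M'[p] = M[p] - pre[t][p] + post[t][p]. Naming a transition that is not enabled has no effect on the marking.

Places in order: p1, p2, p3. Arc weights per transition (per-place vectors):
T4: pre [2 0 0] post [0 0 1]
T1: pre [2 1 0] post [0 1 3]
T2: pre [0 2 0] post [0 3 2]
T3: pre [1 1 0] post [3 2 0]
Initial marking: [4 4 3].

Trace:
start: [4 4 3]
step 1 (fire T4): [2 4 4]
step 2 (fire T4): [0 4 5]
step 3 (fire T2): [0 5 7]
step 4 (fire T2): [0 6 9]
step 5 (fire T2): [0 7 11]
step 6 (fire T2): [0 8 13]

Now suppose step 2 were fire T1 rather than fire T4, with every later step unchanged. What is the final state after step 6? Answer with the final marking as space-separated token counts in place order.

(re-executing from step 2 with the substitution; state before step 2: [2 4 4])
step 2 (fire T1): [0 4 7]
step 3 (fire T2): [0 5 9]
step 4 (fire T2): [0 6 11]
step 5 (fire T2): [0 7 13]
step 6 (fire T2): [0 8 15]

0 8 15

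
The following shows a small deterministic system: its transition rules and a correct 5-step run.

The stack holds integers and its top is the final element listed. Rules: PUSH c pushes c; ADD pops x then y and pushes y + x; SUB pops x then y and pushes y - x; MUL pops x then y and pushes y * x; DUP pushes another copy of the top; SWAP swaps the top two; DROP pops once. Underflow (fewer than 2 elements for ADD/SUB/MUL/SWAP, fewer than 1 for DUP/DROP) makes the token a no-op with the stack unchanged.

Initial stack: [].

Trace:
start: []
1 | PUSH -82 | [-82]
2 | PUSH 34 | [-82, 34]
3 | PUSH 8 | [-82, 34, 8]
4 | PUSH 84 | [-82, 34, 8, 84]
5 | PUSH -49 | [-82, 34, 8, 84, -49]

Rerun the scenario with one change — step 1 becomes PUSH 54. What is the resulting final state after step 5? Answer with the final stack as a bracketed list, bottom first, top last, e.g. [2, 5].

[54, 34, 8, 84, -49]

(re-executing from step 1 with the substitution; state before step 1: [])
1 | PUSH 54 | [54]
2 | PUSH 34 | [54, 34]
3 | PUSH 8 | [54, 34, 8]
4 | PUSH 84 | [54, 34, 8, 84]
5 | PUSH -49 | [54, 34, 8, 84, -49]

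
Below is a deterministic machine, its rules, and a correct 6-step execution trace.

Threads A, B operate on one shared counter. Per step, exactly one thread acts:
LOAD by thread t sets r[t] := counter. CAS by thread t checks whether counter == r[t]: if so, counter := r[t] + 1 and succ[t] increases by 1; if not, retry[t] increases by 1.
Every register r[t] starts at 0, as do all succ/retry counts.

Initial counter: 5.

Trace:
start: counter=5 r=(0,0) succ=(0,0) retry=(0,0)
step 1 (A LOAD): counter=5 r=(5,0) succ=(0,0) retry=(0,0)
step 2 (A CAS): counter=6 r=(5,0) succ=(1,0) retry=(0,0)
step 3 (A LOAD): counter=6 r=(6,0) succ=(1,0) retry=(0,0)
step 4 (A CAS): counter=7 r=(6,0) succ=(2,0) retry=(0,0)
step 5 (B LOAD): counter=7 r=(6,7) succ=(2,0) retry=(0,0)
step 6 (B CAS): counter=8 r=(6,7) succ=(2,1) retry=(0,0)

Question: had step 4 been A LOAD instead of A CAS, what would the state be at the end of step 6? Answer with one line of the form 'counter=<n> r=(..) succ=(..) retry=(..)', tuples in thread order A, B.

(re-executing from step 4 with the substitution; state before step 4: counter=6 r=(6,0) succ=(1,0) retry=(0,0))
step 4 (A LOAD): counter=6 r=(6,0) succ=(1,0) retry=(0,0)
step 5 (B LOAD): counter=6 r=(6,6) succ=(1,0) retry=(0,0)
step 6 (B CAS): counter=7 r=(6,6) succ=(1,1) retry=(0,0)

counter=7 r=(6,6) succ=(1,1) retry=(0,0)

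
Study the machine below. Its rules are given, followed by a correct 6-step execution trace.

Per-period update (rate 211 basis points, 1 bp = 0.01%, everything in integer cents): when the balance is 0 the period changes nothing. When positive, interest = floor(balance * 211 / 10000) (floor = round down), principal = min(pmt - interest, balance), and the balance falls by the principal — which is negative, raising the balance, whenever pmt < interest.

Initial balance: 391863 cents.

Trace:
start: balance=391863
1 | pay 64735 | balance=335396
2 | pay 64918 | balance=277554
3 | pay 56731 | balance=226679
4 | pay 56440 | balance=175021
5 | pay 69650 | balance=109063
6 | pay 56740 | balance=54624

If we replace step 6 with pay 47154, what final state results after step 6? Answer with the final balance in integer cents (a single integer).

(re-executing from step 6 with the substitution; state before step 6: balance=109063)
6 | pay 47154 | balance=64210

64210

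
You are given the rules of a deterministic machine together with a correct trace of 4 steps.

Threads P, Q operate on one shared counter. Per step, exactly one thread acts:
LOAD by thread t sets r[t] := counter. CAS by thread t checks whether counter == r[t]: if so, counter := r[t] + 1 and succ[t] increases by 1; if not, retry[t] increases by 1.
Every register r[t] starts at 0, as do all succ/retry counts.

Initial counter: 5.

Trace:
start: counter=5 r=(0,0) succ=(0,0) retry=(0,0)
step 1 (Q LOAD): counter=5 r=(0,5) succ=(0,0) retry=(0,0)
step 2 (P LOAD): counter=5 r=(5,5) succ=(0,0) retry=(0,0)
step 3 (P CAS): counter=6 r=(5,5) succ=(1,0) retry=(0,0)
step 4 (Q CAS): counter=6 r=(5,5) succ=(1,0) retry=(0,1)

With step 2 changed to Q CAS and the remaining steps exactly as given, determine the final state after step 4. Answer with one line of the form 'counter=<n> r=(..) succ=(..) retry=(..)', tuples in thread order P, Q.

counter=6 r=(0,5) succ=(0,1) retry=(1,1)

(re-executing from step 2 with the substitution; state before step 2: counter=5 r=(0,5) succ=(0,0) retry=(0,0))
step 2 (Q CAS): counter=6 r=(0,5) succ=(0,1) retry=(0,0)
step 3 (P CAS): counter=6 r=(0,5) succ=(0,1) retry=(1,0)
step 4 (Q CAS): counter=6 r=(0,5) succ=(0,1) retry=(1,1)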